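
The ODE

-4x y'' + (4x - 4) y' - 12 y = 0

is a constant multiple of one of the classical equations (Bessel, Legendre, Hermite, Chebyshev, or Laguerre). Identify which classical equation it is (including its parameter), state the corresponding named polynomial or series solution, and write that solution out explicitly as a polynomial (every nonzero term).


All three coefficients share the factor -4; dividing through by -4 gives  x y'' + (1 - x) y' + 3 y = 0.
This matches the Laguerre equation x y'' + (1 - x) y' + n y = 0 with n = 3; the polynomial solution is L_3(x).
With y = sum_k a_k x^k, matching x^k gives (k+1)k a_{k+1} + (k+1) a_{k+1} - k a_k + n a_k = 0, i.e. (k+1)^2 a_{k+1} = (k - n) a_k = (k - 3) a_k. The right side vanishes at k = 3, so the series terminates at degree 3.
Standard normalization L_n(0) = 1 gives a_0 = 1. Work upward with a_{k+1} = (k - 3) a_k / (k+1)^2:
  a_1 = (0 - 3)(1) / 1^2 = -3/1 = -3
  a_2 = (1 - 3)(-3) / 2^2 = 6/4 = 3/2
  a_3 = (2 - 3)(3/2) / 3^2 = (-3/2)/9 = -1/6
Hence L_3(x) = -x^3/6 + 3 x^2/2 - 3 x + 1.

L_3(x); series = -x^3/6 + 3 x^2/2 - 3 x + 1


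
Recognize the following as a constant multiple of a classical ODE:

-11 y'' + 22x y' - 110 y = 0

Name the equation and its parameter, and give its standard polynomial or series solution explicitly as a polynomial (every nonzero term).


All three coefficients share the factor -11; dividing through by -11 gives  y'' - 2x y' + 10 y = 0.
This matches the Hermite equation y'' - 2x y' + 2n y = 0 with 2n = 10, so n = 5; the polynomial solution is H_5(x).
With y = sum_k a_k x^k, matching x^k gives (k+2)(k+1) a_{k+2} = 2(k - n) a_k = 2(k - 5) a_k. The right side vanishes at k = 5, so the series with the parity of 5 terminates at degree 5.
Standard normalization: leading coefficient of H_n is 2^n, so a_5 = 2^5 = 32. Work downward with a_k = (k+1)(k+2) a_{k+2} / (2(k - n)):
  a_3 = (4)(5)(32) / (2(3 - 5)) = 640/(-4) = -160
  a_1 = (2)(3)(-160) / (2(1 - 5)) = -960/(-8) = 120
Hence H_5(x) = 32 x^5 - 160 x^3 + 120 x.

H_5(x); series = 32 x^5 - 160 x^3 + 120 x


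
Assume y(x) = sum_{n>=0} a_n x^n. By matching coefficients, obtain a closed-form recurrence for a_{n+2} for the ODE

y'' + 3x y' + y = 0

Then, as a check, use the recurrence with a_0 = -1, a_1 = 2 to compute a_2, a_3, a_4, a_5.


Substitute y = sum_n a_n x^n.
y''(x) has coefficient (n+2)(n+1) a_{n+2} at x^n;
3 x y'(x) has coefficient 3 n a_n at x^n (shift);
y(x) has coefficient 1 a_n at x^n.
Matching x^n: (n+2)(n+1) a_{n+2} + (3n + 1) a_n = 0.
Thus a_{n+2} = (-3n - 1) / ((n+1)(n+2)) * a_n.

Check with a_0 = -1, a_1 = 2 (apply the recurrence for n = 0, 1, 2, 3): a_0 = -1, a_1 = 2, a_2 = 1/2, a_3 = -4/3, a_4 = -7/24, a_5 = 2/3.

a_(n+2) = (-3n - 1) / ((n+1)(n+2)) * a_n; check: a_0 = -1, a_1 = 2, a_2 = 1/2, a_3 = -4/3, a_4 = -7/24, a_5 = 2/3


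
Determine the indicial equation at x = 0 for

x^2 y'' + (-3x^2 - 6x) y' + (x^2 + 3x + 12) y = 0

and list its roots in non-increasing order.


Divide by x^2 to reach normal form y'' + P_1(x) y' + P_2(x) y = 0 with P_1(x) = -3 - 6/x and P_2(x) = 1 + 3/x + 12/x^2.
x = 0 is a singular point because the y'-coefficient -3 - 6/x has a pole at x = 0 and the y-coefficient 1 + 3/x + 12/x^2 has a pole at x = 0.
It is a regular singular point because x P_1(x) = p(x) = -3x - 6 and x^2 P_2(x) = q(x) = x^2 + 3x + 12 are polynomials, hence analytic at x = 0.
p(0) = -6,  q(0) = 12.
Indicial equation: r(r-1) + p(0) r + q(0) = 0, i.e. r^2 + (p(0) - 1) r + q(0) = 0, i.e. r^2 - 7 r + 12 = 0.
Discriminant: (-7)^2 - 4(12) = 1, so r = (7 ± 1)/2.
Solving: r_1 = 4, r_2 = 3.

indicial: r^2 - 7 r + 12 = 0; roots r_1 = 4, r_2 = 3


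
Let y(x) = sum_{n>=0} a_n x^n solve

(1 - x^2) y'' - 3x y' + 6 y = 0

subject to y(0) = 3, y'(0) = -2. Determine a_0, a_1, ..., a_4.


Ansatz: y(x) = sum_{n>=0} a_n x^n, so y'(x) = sum_{n>=1} n a_n x^(n-1) and y''(x) = sum_{n>=2} n(n-1) a_n x^(n-2).
Substitute into P(x) y'' + Q(x) y' + R(x) y = 0 with P(x) = 1 - x^2, Q(x) = -3x, R(x) = 6, and match powers of x.
Initial conditions: a_0 = 3, a_1 = -2.
Setting the coefficient of each power of x to zero and solving order by order (substituting the coefficients already found):
  x^0: 2 a_2 + 6 a_0 = 0  ->  2 a_2 = -6 a_0 = -18  ->  a_2 = -9
  x^1: 6 a_3 + 3 a_1 = 0  ->  6 a_3 = -3 a_1 = 6  ->  a_3 = 1
  x^2: 12 a_4 - 2 a_2 = 0  ->  12 a_4 = 2 a_2 = -18  ->  a_4 = -3/2
Truncated series: y(x) = 3 - 2 x - 9 x^2 + x^3 - (3/2) x^4 + O(x^5).

a_0 = 3; a_1 = -2; a_2 = -9; a_3 = 1; a_4 = -3/2


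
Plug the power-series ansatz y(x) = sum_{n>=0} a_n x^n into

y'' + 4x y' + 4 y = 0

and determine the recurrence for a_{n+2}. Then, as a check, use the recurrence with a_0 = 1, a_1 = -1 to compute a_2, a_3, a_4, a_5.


Substitute y = sum_n a_n x^n.
y''(x) has coefficient (n+2)(n+1) a_{n+2} at x^n;
4 x y'(x) has coefficient 4 n a_n at x^n (shift);
4 y(x) has coefficient 4 a_n at x^n.
Matching x^n: (n+2)(n+1) a_{n+2} + (4n + 4) a_n = 0.
Thus a_{n+2} = (-4n - 4) / ((n+1)(n+2)) * a_n.

Check with a_0 = 1, a_1 = -1 (apply the recurrence for n = 0, 1, 2, 3): a_0 = 1, a_1 = -1, a_2 = -2, a_3 = 4/3, a_4 = 2, a_5 = -16/15.

a_(n+2) = (-4n - 4) / ((n+1)(n+2)) * a_n; check: a_0 = 1, a_1 = -1, a_2 = -2, a_3 = 4/3, a_4 = 2, a_5 = -16/15


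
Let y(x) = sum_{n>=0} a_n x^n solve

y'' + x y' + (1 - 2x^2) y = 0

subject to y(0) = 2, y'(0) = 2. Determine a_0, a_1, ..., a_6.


Ansatz: y(x) = sum_{n>=0} a_n x^n, so y'(x) = sum_{n>=1} n a_n x^(n-1) and y''(x) = sum_{n>=2} n(n-1) a_n x^(n-2).
Substitute into P(x) y'' + Q(x) y' + R(x) y = 0 with P(x) = 1, Q(x) = x, R(x) = 1 - 2x^2, and match powers of x.
Initial conditions: a_0 = 2, a_1 = 2.
Setting the coefficient of each power of x to zero and solving order by order (substituting the coefficients already found):
  x^0: 2 a_2 + a_0 = 0  ->  2 a_2 = -a_0 = -2  ->  a_2 = -1
  x^1: 6 a_3 + 2 a_1 = 0  ->  6 a_3 = -2 a_1 = -4  ->  a_3 = -2/3
  x^2: 12 a_4 + 3 a_2 - 2 a_0 = 0  ->  12 a_4 = -3 a_2 + 2 a_0 = 7  ->  a_4 = 7/12
  x^3: 20 a_5 + 4 a_3 - 2 a_1 = 0  ->  20 a_5 = -4 a_3 + 2 a_1 = 20/3  ->  a_5 = 1/3
  x^4: 30 a_6 + 5 a_4 - 2 a_2 = 0  ->  30 a_6 = -5 a_4 + 2 a_2 = -59/12  ->  a_6 = -59/360
Truncated series: y(x) = 2 + 2 x - x^2 - (2/3) x^3 + (7/12) x^4 + (1/3) x^5 - (59/360) x^6 + O(x^7).

a_0 = 2; a_1 = 2; a_2 = -1; a_3 = -2/3; a_4 = 7/12; a_5 = 1/3; a_6 = -59/360


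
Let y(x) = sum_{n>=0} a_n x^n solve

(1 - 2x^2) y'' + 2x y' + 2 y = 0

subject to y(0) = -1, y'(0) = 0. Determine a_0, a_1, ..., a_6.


Ansatz: y(x) = sum_{n>=0} a_n x^n, so y'(x) = sum_{n>=1} n a_n x^(n-1) and y''(x) = sum_{n>=2} n(n-1) a_n x^(n-2).
Substitute into P(x) y'' + Q(x) y' + R(x) y = 0 with P(x) = 1 - 2x^2, Q(x) = 2x, R(x) = 2, and match powers of x.
Initial conditions: a_0 = -1, a_1 = 0.
Setting the coefficient of each power of x to zero and solving order by order (substituting the coefficients already found):
  x^0: 2 a_2 + 2 a_0 = 0  ->  2 a_2 = -2 a_0 = 2  ->  a_2 = 1
  x^1: 6 a_3 + 4 a_1 = 0  ->  6 a_3 = -4 a_1 = 0  ->  a_3 = 0
  x^2: 12 a_4 + 2 a_2 = 0  ->  12 a_4 = -2 a_2 = -2  ->  a_4 = -1/6
  x^3: 20 a_5 - 4 a_3 = 0  ->  20 a_5 = 4 a_3 = 0  ->  a_5 = 0
  x^4: 30 a_6 - 14 a_4 = 0  ->  30 a_6 = 14 a_4 = -7/3  ->  a_6 = -7/90
Truncated series: y(x) = -1 + x^2 - (1/6) x^4 - (7/90) x^6 + O(x^7).

a_0 = -1; a_1 = 0; a_2 = 1; a_3 = 0; a_4 = -1/6; a_5 = 0; a_6 = -7/90


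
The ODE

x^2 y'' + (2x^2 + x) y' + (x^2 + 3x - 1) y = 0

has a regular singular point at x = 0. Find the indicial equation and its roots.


Divide by x^2 to reach normal form y'' + P_1(x) y' + P_2(x) y = 0 with P_1(x) = 2 + 1/x and P_2(x) = 1 + 3/x - 1/x^2.
x = 0 is a singular point because the y'-coefficient 2 + 1/x has a pole at x = 0 and the y-coefficient 1 + 3/x - 1/x^2 has a pole at x = 0.
It is a regular singular point because x P_1(x) = p(x) = 2x + 1 and x^2 P_2(x) = q(x) = x^2 + 3x - 1 are polynomials, hence analytic at x = 0.
p(0) = 1,  q(0) = -1.
Indicial equation: r(r-1) + p(0) r + q(0) = 0, i.e. r^2 + (p(0) - 1) r + q(0) = 0, i.e. r^2 - 1 = 0.
Discriminant: (0)^2 - 4(-1) = 4, so r = (0 ± 2)/2.
Solving: r_1 = 1, r_2 = -1.

indicial: r^2 - 1 = 0; roots r_1 = 1, r_2 = -1


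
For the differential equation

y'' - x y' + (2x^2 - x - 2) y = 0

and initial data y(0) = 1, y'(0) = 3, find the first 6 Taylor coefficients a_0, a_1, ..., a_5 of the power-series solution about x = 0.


Ansatz: y(x) = sum_{n>=0} a_n x^n, so y'(x) = sum_{n>=1} n a_n x^(n-1) and y''(x) = sum_{n>=2} n(n-1) a_n x^(n-2).
Substitute into P(x) y'' + Q(x) y' + R(x) y = 0 with P(x) = 1, Q(x) = -x, R(x) = 2x^2 - x - 2, and match powers of x.
Initial conditions: a_0 = 1, a_1 = 3.
Setting the coefficient of each power of x to zero and solving order by order (substituting the coefficients already found):
  x^0: 2 a_2 - 2 a_0 = 0  ->  2 a_2 = 2 a_0 = 2  ->  a_2 = 1
  x^1: 6 a_3 - 3 a_1 - a_0 = 0  ->  6 a_3 = 3 a_1 + a_0 = 10  ->  a_3 = 5/3
  x^2: 12 a_4 - 4 a_2 - a_1 + 2 a_0 = 0  ->  12 a_4 = 4 a_2 + a_1 - 2 a_0 = 5  ->  a_4 = 5/12
  x^3: 20 a_5 - 5 a_3 - a_2 + 2 a_1 = 0  ->  20 a_5 = 5 a_3 + a_2 - 2 a_1 = 10/3  ->  a_5 = 1/6
Truncated series: y(x) = 1 + 3 x + x^2 + (5/3) x^3 + (5/12) x^4 + (1/6) x^5 + O(x^6).

a_0 = 1; a_1 = 3; a_2 = 1; a_3 = 5/3; a_4 = 5/12; a_5 = 1/6


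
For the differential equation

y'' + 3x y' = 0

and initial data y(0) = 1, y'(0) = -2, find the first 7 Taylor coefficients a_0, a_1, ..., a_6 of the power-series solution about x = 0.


Ansatz: y(x) = sum_{n>=0} a_n x^n, so y'(x) = sum_{n>=1} n a_n x^(n-1) and y''(x) = sum_{n>=2} n(n-1) a_n x^(n-2).
Substitute into P(x) y'' + Q(x) y' + R(x) y = 0 with P(x) = 1, Q(x) = 3x, R(x) = 0, and match powers of x.
Initial conditions: a_0 = 1, a_1 = -2.
Setting the coefficient of each power of x to zero and solving order by order (substituting the coefficients already found):
  x^0: 2 a_2 = 0  ->  a_2 = 0
  x^1: 6 a_3 + 3 a_1 = 0  ->  6 a_3 = -3 a_1 = 6  ->  a_3 = 1
  x^2: 12 a_4 + 6 a_2 = 0  ->  12 a_4 = -6 a_2 = 0  ->  a_4 = 0
  x^3: 20 a_5 + 9 a_3 = 0  ->  20 a_5 = -9 a_3 = -9  ->  a_5 = -9/20
  x^4: 30 a_6 + 12 a_4 = 0  ->  30 a_6 = -12 a_4 = 0  ->  a_6 = 0
Truncated series: y(x) = 1 - 2 x + x^3 - (9/20) x^5 + O(x^7).

a_0 = 1; a_1 = -2; a_2 = 0; a_3 = 1; a_4 = 0; a_5 = -9/20; a_6 = 0


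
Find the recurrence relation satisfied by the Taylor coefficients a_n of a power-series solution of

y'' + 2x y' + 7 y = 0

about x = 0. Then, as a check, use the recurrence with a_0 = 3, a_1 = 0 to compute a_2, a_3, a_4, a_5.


Substitute y = sum_n a_n x^n.
y''(x) has coefficient (n+2)(n+1) a_{n+2} at x^n;
2 x y'(x) has coefficient 2 n a_n at x^n (shift);
7 y(x) has coefficient 7 a_n at x^n.
Matching x^n: (n+2)(n+1) a_{n+2} + (2n + 7) a_n = 0.
Thus a_{n+2} = (-2n - 7) / ((n+1)(n+2)) * a_n.

Check with a_0 = 3, a_1 = 0 (apply the recurrence for n = 0, 1, 2, 3): a_0 = 3, a_1 = 0, a_2 = -21/2, a_3 = 0, a_4 = 77/8, a_5 = 0.

a_(n+2) = (-2n - 7) / ((n+1)(n+2)) * a_n; check: a_0 = 3, a_1 = 0, a_2 = -21/2, a_3 = 0, a_4 = 77/8, a_5 = 0


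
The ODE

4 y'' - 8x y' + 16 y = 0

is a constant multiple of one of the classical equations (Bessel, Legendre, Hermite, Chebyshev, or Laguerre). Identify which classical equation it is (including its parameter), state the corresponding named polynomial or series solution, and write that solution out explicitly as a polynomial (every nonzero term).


All three coefficients share the factor 4; dividing through by 4 gives  y'' - 2x y' + 4 y = 0.
This matches the Hermite equation y'' - 2x y' + 2n y = 0 with 2n = 4, so n = 2; the polynomial solution is H_2(x).
With y = sum_k a_k x^k, matching x^k gives (k+2)(k+1) a_{k+2} = 2(k - n) a_k = 2(k - 2) a_k. The right side vanishes at k = 2, so the series with the parity of 2 terminates at degree 2.
Standard normalization: leading coefficient of H_n is 2^n, so a_2 = 2^2 = 4. Work downward with a_k = (k+1)(k+2) a_{k+2} / (2(k - n)):
  a_0 = (1)(2)(4) / (2(0 - 2)) = 8/(-4) = -2
Hence H_2(x) = 4 x^2 - 2.

H_2(x); series = 4 x^2 - 2


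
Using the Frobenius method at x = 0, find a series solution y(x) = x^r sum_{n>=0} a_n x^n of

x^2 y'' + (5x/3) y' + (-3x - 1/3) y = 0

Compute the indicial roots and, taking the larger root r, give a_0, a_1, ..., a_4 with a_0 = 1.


Write in Frobenius form y'' + (p(x)/x) y' + (q(x)/x^2) y = 0:
  p(x) = 5/3,  q(x) = -3x - 1/3.
Indicial equation: r(r-1) + (5/3) r + (-1/3) = 0 -> roots r_1 = 1/3, r_2 = -1.
Take r = r_1 = 1/3. Let y(x) = x^r sum_{n>=0} a_n x^n with a_0 = 1.
Substitute y = x^r sum a_n x^n and match x^{r+n}. The recurrence is
  D(n) a_n - 3 a_{n-1} = 0,  where D(n) = (r+n)(r+n-1) + (5/3)(r+n) + (-1/3).
  a_n = 3 / D(n) * a_{n-1}.
Since the indicial polynomial factors as (r - r_1)(r - r_2), D(n) = (r_1 + n - r_1)(r_1 + n - r_2) = n(n + 4/3).
Evaluating step by step (a_0 = 1):
  n = 1: D(1) = 1(1 + 4/3) = 7/3; numerator = 3(1) = 3; a_1 = (3)/(7/3) = 9/7
  n = 2: D(2) = 2(2 + 4/3) = 20/3; numerator = 3(9/7) = 27/7; a_2 = (27/7)/(20/3) = 81/140
  n = 3: D(3) = 3(3 + 4/3) = 13; numerator = 3(81/140) = 243/140; a_3 = (243/140)/(13) = 243/1820
  n = 4: D(4) = 4(4 + 4/3) = 64/3; numerator = 3(243/1820) = 729/1820; a_4 = (729/1820)/(64/3) = 2187/116480

r = 1/3; a_0 = 1; a_1 = 9/7; a_2 = 81/140; a_3 = 243/1820; a_4 = 2187/116480


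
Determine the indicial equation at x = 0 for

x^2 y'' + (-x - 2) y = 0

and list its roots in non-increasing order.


Divide by x^2 to reach normal form y'' + P_1(x) y' + P_2(x) y = 0 with P_1(x) = 0 and P_2(x) = -1/x - 2/x^2.
x = 0 is a singular point because the y-coefficient -1/x - 2/x^2 has a pole at x = 0.
It is a regular singular point because x P_1(x) = p(x) = 0 and x^2 P_2(x) = q(x) = -x - 2 are polynomials, hence analytic at x = 0.
p(0) = 0,  q(0) = -2.
Indicial equation: r(r-1) + p(0) r + q(0) = 0, i.e. r^2 + (p(0) - 1) r + q(0) = 0, i.e. r^2 - 1 r - 2 = 0.
Discriminant: (-1)^2 - 4(-2) = 9, so r = (1 ± 3)/2.
Solving: r_1 = 2, r_2 = -1.

indicial: r^2 - 1 r - 2 = 0; roots r_1 = 2, r_2 = -1


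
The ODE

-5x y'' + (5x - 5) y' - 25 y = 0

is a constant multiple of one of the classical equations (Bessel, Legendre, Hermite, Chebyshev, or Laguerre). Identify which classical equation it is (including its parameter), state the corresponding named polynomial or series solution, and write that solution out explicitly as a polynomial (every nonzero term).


All three coefficients share the factor -5; dividing through by -5 gives  x y'' + (1 - x) y' + 5 y = 0.
This matches the Laguerre equation x y'' + (1 - x) y' + n y = 0 with n = 5; the polynomial solution is L_5(x).
With y = sum_k a_k x^k, matching x^k gives (k+1)k a_{k+1} + (k+1) a_{k+1} - k a_k + n a_k = 0, i.e. (k+1)^2 a_{k+1} = (k - n) a_k = (k - 5) a_k. The right side vanishes at k = 5, so the series terminates at degree 5.
Standard normalization L_n(0) = 1 gives a_0 = 1. Work upward with a_{k+1} = (k - 5) a_k / (k+1)^2:
  a_1 = (0 - 5)(1) / 1^2 = -5/1 = -5
  a_2 = (1 - 5)(-5) / 2^2 = 20/4 = 5
  a_3 = (2 - 5)(5) / 3^2 = -15/9 = -5/3
  a_4 = (3 - 5)(-5/3) / 4^2 = (10/3)/16 = 5/24
  a_5 = (4 - 5)(5/24) / 5^2 = (-5/24)/25 = -1/120
Hence L_5(x) = -x^5/120 + 5 x^4/24 - 5 x^3/3 + 5 x^2 - 5 x + 1.

L_5(x); series = -x^5/120 + 5 x^4/24 - 5 x^3/3 + 5 x^2 - 5 x + 1


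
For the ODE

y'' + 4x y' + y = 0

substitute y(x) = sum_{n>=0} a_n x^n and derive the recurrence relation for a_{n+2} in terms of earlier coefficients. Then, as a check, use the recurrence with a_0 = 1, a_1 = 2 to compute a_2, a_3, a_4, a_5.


Substitute y = sum_n a_n x^n.
y''(x) has coefficient (n+2)(n+1) a_{n+2} at x^n;
4 x y'(x) has coefficient 4 n a_n at x^n (shift);
y(x) has coefficient 1 a_n at x^n.
Matching x^n: (n+2)(n+1) a_{n+2} + (4n + 1) a_n = 0.
Thus a_{n+2} = (-4n - 1) / ((n+1)(n+2)) * a_n.

Check with a_0 = 1, a_1 = 2 (apply the recurrence for n = 0, 1, 2, 3): a_0 = 1, a_1 = 2, a_2 = -1/2, a_3 = -5/3, a_4 = 3/8, a_5 = 13/12.

a_(n+2) = (-4n - 1) / ((n+1)(n+2)) * a_n; check: a_0 = 1, a_1 = 2, a_2 = -1/2, a_3 = -5/3, a_4 = 3/8, a_5 = 13/12


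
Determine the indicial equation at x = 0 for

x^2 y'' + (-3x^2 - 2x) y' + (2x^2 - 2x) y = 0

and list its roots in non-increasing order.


Divide by x^2 to reach normal form y'' + P_1(x) y' + P_2(x) y = 0 with P_1(x) = -3 - 2/x and P_2(x) = 2 - 2/x.
x = 0 is a singular point because the y'-coefficient -3 - 2/x has a pole at x = 0 and the y-coefficient 2 - 2/x has a pole at x = 0.
It is a regular singular point because x P_1(x) = p(x) = -3x - 2 and x^2 P_2(x) = q(x) = 2x^2 - 2x are polynomials, hence analytic at x = 0.
p(0) = -2,  q(0) = 0.
Indicial equation: r(r-1) + p(0) r + q(0) = 0, i.e. r^2 + (p(0) - 1) r + q(0) = 0, i.e. r^2 - 3 r = 0.
Discriminant: (-3)^2 - 4(0) = 9, so r = (3 ± 3)/2.
Solving: r_1 = 3, r_2 = 0.

indicial: r^2 - 3 r = 0; roots r_1 = 3, r_2 = 0


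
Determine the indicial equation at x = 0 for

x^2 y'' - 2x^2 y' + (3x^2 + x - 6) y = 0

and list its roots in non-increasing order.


Divide by x^2 to reach normal form y'' + P_1(x) y' + P_2(x) y = 0 with P_1(x) = -2 and P_2(x) = 3 + 1/x - 6/x^2.
x = 0 is a singular point because the y-coefficient 3 + 1/x - 6/x^2 has a pole at x = 0.
It is a regular singular point because x P_1(x) = p(x) = -2x and x^2 P_2(x) = q(x) = 3x^2 + x - 6 are polynomials, hence analytic at x = 0.
p(0) = 0,  q(0) = -6.
Indicial equation: r(r-1) + p(0) r + q(0) = 0, i.e. r^2 + (p(0) - 1) r + q(0) = 0, i.e. r^2 - 1 r - 6 = 0.
Discriminant: (-1)^2 - 4(-6) = 25, so r = (1 ± 5)/2.
Solving: r_1 = 3, r_2 = -2.

indicial: r^2 - 1 r - 6 = 0; roots r_1 = 3, r_2 = -2


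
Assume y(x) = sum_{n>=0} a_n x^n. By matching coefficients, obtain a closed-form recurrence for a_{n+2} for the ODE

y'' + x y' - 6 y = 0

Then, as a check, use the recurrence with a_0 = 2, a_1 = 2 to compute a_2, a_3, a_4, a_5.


Substitute y = sum_n a_n x^n.
y''(x) has coefficient (n+2)(n+1) a_{n+2} at x^n;
x y'(x) has coefficient n a_n at x^n (shift);
-6 y(x) has coefficient -6 a_n at x^n.
Matching x^n: (n+2)(n+1) a_{n+2} + (n - 6) a_n = 0.
Thus a_{n+2} = (-n + 6) / ((n+1)(n+2)) * a_n.

Check with a_0 = 2, a_1 = 2 (apply the recurrence for n = 0, 1, 2, 3): a_0 = 2, a_1 = 2, a_2 = 6, a_3 = 5/3, a_4 = 2, a_5 = 1/4.

a_(n+2) = (-n + 6) / ((n+1)(n+2)) * a_n; check: a_0 = 2, a_1 = 2, a_2 = 6, a_3 = 5/3, a_4 = 2, a_5 = 1/4


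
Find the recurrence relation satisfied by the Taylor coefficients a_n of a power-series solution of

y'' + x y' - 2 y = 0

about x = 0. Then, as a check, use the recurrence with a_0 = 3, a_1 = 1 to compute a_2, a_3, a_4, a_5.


Substitute y = sum_n a_n x^n.
y''(x) has coefficient (n+2)(n+1) a_{n+2} at x^n;
x y'(x) has coefficient n a_n at x^n (shift);
-2 y(x) has coefficient -2 a_n at x^n.
Matching x^n: (n+2)(n+1) a_{n+2} + (n - 2) a_n = 0.
Thus a_{n+2} = (-n + 2) / ((n+1)(n+2)) * a_n.

Check with a_0 = 3, a_1 = 1 (apply the recurrence for n = 0, 1, 2, 3): a_0 = 3, a_1 = 1, a_2 = 3, a_3 = 1/6, a_4 = 0, a_5 = -1/120.

a_(n+2) = (-n + 2) / ((n+1)(n+2)) * a_n; check: a_0 = 3, a_1 = 1, a_2 = 3, a_3 = 1/6, a_4 = 0, a_5 = -1/120


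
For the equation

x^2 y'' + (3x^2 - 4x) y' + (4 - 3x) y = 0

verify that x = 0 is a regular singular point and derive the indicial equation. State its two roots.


Divide by x^2 to reach normal form y'' + P_1(x) y' + P_2(x) y = 0 with P_1(x) = 3 - 4/x and P_2(x) = -3/x + 4/x^2.
x = 0 is a singular point because the y'-coefficient 3 - 4/x has a pole at x = 0 and the y-coefficient -3/x + 4/x^2 has a pole at x = 0.
It is a regular singular point because x P_1(x) = p(x) = 3x - 4 and x^2 P_2(x) = q(x) = 4 - 3x are polynomials, hence analytic at x = 0.
p(0) = -4,  q(0) = 4.
Indicial equation: r(r-1) + p(0) r + q(0) = 0, i.e. r^2 + (p(0) - 1) r + q(0) = 0, i.e. r^2 - 5 r + 4 = 0.
Discriminant: (-5)^2 - 4(4) = 9, so r = (5 ± 3)/2.
Solving: r_1 = 4, r_2 = 1.

indicial: r^2 - 5 r + 4 = 0; roots r_1 = 4, r_2 = 1


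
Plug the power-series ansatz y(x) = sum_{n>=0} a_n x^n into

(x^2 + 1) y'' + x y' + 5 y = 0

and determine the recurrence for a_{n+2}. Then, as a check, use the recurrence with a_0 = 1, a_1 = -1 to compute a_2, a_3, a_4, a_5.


Substitute y = sum_n a_n x^n.
(1 + 1 x^2) y'' contributes (n+2)(n+1) a_{n+2} + n(n-1) a_n at x^n.
x y'(x) contributes n a_n at x^n.
5 y(x) contributes 5 a_n at x^n.
Matching x^n: (n+2)(n+1) a_{n+2} + (n(n-1) + n + 5) a_n = 0.
Thus a_{n+2} = (-n(n-1) - n - 5) / ((n+1)(n+2)) * a_n.

Check with a_0 = 1, a_1 = -1 (apply the recurrence for n = 0, 1, 2, 3): a_0 = 1, a_1 = -1, a_2 = -5/2, a_3 = 1, a_4 = 15/8, a_5 = -7/10.

a_(n+2) = (-n(n-1) - n - 5) / ((n+1)(n+2)) * a_n; check: a_0 = 1, a_1 = -1, a_2 = -5/2, a_3 = 1, a_4 = 15/8, a_5 = -7/10


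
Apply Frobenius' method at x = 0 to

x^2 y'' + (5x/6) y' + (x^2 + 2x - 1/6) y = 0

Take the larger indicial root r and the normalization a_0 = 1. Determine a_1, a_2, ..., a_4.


Write in Frobenius form y'' + (p(x)/x) y' + (q(x)/x^2) y = 0:
  p(x) = 5/6,  q(x) = x^2 + 2x - 1/6.
Indicial equation: r(r-1) + (5/6) r + (-1/6) = 0 -> roots r_1 = 1/2, r_2 = -1/3.
Take r = r_1 = 1/2. Let y(x) = x^r sum_{n>=0} a_n x^n with a_0 = 1.
Substitute y = x^r sum a_n x^n and match x^{r+n}. The recurrence is
  D(n) a_n + 2 a_{n-1} + 1 a_{n-2} = 0,  where D(n) = (r+n)(r+n-1) + (5/6)(r+n) + (-1/6).
  a_n = [-2 a_{n-1} - 1 a_{n-2}] / D(n).
Since the indicial polynomial factors as (r - r_1)(r - r_2), D(n) = (r_1 + n - r_1)(r_1 + n - r_2) = n(n + 5/6).
Evaluating step by step (a_0 = 1):
  n = 1: D(1) = 1(1 + 5/6) = 11/6; numerator = -2(1) = -2; a_1 = (-2)/(11/6) = -12/11
  n = 2: D(2) = 2(2 + 5/6) = 17/3; numerator = -2(-12/11) - 1(1) = 13/11; a_2 = (13/11)/(17/3) = 39/187
  n = 3: D(3) = 3(3 + 5/6) = 23/2; numerator = -2(39/187) - 1(-12/11) = 126/187; a_3 = (126/187)/(23/2) = 252/4301
  n = 4: D(4) = 4(4 + 5/6) = 58/3; numerator = -2(252/4301) - 1(39/187) = -1401/4301; a_4 = (-1401/4301)/(58/3) = -4203/249458

r = 1/2; a_0 = 1; a_1 = -12/11; a_2 = 39/187; a_3 = 252/4301; a_4 = -4203/249458


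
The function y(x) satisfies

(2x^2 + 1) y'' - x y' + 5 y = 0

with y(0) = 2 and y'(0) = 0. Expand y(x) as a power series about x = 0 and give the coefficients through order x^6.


Ansatz: y(x) = sum_{n>=0} a_n x^n, so y'(x) = sum_{n>=1} n a_n x^(n-1) and y''(x) = sum_{n>=2} n(n-1) a_n x^(n-2).
Substitute into P(x) y'' + Q(x) y' + R(x) y = 0 with P(x) = 2x^2 + 1, Q(x) = -x, R(x) = 5, and match powers of x.
Initial conditions: a_0 = 2, a_1 = 0.
Setting the coefficient of each power of x to zero and solving order by order (substituting the coefficients already found):
  x^0: 2 a_2 + 5 a_0 = 0  ->  2 a_2 = -5 a_0 = -10  ->  a_2 = -5
  x^1: 6 a_3 + 4 a_1 = 0  ->  6 a_3 = -4 a_1 = 0  ->  a_3 = 0
  x^2: 12 a_4 + 7 a_2 = 0  ->  12 a_4 = -7 a_2 = 35  ->  a_4 = 35/12
  x^3: 20 a_5 + 14 a_3 = 0  ->  20 a_5 = -14 a_3 = 0  ->  a_5 = 0
  x^4: 30 a_6 + 25 a_4 = 0  ->  30 a_6 = -25 a_4 = -875/12  ->  a_6 = -175/72
Truncated series: y(x) = 2 - 5 x^2 + (35/12) x^4 - (175/72) x^6 + O(x^7).

a_0 = 2; a_1 = 0; a_2 = -5; a_3 = 0; a_4 = 35/12; a_5 = 0; a_6 = -175/72


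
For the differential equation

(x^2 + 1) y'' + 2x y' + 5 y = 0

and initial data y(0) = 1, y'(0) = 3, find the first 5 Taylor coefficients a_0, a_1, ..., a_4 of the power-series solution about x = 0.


Ansatz: y(x) = sum_{n>=0} a_n x^n, so y'(x) = sum_{n>=1} n a_n x^(n-1) and y''(x) = sum_{n>=2} n(n-1) a_n x^(n-2).
Substitute into P(x) y'' + Q(x) y' + R(x) y = 0 with P(x) = x^2 + 1, Q(x) = 2x, R(x) = 5, and match powers of x.
Initial conditions: a_0 = 1, a_1 = 3.
Setting the coefficient of each power of x to zero and solving order by order (substituting the coefficients already found):
  x^0: 2 a_2 + 5 a_0 = 0  ->  2 a_2 = -5 a_0 = -5  ->  a_2 = -5/2
  x^1: 6 a_3 + 7 a_1 = 0  ->  6 a_3 = -7 a_1 = -21  ->  a_3 = -7/2
  x^2: 12 a_4 + 11 a_2 = 0  ->  12 a_4 = -11 a_2 = 55/2  ->  a_4 = 55/24
Truncated series: y(x) = 1 + 3 x - (5/2) x^2 - (7/2) x^3 + (55/24) x^4 + O(x^5).

a_0 = 1; a_1 = 3; a_2 = -5/2; a_3 = -7/2; a_4 = 55/24


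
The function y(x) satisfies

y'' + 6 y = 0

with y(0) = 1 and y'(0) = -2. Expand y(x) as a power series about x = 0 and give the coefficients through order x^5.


Ansatz: y(x) = sum_{n>=0} a_n x^n, so y'(x) = sum_{n>=1} n a_n x^(n-1) and y''(x) = sum_{n>=2} n(n-1) a_n x^(n-2).
Substitute into P(x) y'' + Q(x) y' + R(x) y = 0 with P(x) = 1, Q(x) = 0, R(x) = 6, and match powers of x.
Initial conditions: a_0 = 1, a_1 = -2.
Setting the coefficient of each power of x to zero and solving order by order (substituting the coefficients already found):
  x^0: 2 a_2 + 6 a_0 = 0  ->  2 a_2 = -6 a_0 = -6  ->  a_2 = -3
  x^1: 6 a_3 + 6 a_1 = 0  ->  6 a_3 = -6 a_1 = 12  ->  a_3 = 2
  x^2: 12 a_4 + 6 a_2 = 0  ->  12 a_4 = -6 a_2 = 18  ->  a_4 = 3/2
  x^3: 20 a_5 + 6 a_3 = 0  ->  20 a_5 = -6 a_3 = -12  ->  a_5 = -3/5
Truncated series: y(x) = 1 - 2 x - 3 x^2 + 2 x^3 + (3/2) x^4 - (3/5) x^5 + O(x^6).

a_0 = 1; a_1 = -2; a_2 = -3; a_3 = 2; a_4 = 3/2; a_5 = -3/5


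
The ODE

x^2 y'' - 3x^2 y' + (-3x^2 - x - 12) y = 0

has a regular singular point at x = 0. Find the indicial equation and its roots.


Divide by x^2 to reach normal form y'' + P_1(x) y' + P_2(x) y = 0 with P_1(x) = -3 and P_2(x) = -3 - 1/x - 12/x^2.
x = 0 is a singular point because the y-coefficient -3 - 1/x - 12/x^2 has a pole at x = 0.
It is a regular singular point because x P_1(x) = p(x) = -3x and x^2 P_2(x) = q(x) = -3x^2 - x - 12 are polynomials, hence analytic at x = 0.
p(0) = 0,  q(0) = -12.
Indicial equation: r(r-1) + p(0) r + q(0) = 0, i.e. r^2 + (p(0) - 1) r + q(0) = 0, i.e. r^2 - 1 r - 12 = 0.
Discriminant: (-1)^2 - 4(-12) = 49, so r = (1 ± 7)/2.
Solving: r_1 = 4, r_2 = -3.

indicial: r^2 - 1 r - 12 = 0; roots r_1 = 4, r_2 = -3


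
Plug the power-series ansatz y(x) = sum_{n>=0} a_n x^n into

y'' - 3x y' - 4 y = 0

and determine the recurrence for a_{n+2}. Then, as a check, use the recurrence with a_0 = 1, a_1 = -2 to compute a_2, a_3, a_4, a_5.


Substitute y = sum_n a_n x^n.
y''(x) has coefficient (n+2)(n+1) a_{n+2} at x^n;
-3 x y'(x) has coefficient -3 n a_n at x^n (shift);
-4 y(x) has coefficient -4 a_n at x^n.
Matching x^n: (n+2)(n+1) a_{n+2} + (-3n - 4) a_n = 0.
Thus a_{n+2} = (3n + 4) / ((n+1)(n+2)) * a_n.

Check with a_0 = 1, a_1 = -2 (apply the recurrence for n = 0, 1, 2, 3): a_0 = 1, a_1 = -2, a_2 = 2, a_3 = -7/3, a_4 = 5/3, a_5 = -91/60.

a_(n+2) = (3n + 4) / ((n+1)(n+2)) * a_n; check: a_0 = 1, a_1 = -2, a_2 = 2, a_3 = -7/3, a_4 = 5/3, a_5 = -91/60


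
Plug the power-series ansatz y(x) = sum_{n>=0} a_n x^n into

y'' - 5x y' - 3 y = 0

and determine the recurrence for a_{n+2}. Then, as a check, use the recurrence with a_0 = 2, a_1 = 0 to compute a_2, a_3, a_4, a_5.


Substitute y = sum_n a_n x^n.
y''(x) has coefficient (n+2)(n+1) a_{n+2} at x^n;
-5 x y'(x) has coefficient -5 n a_n at x^n (shift);
-3 y(x) has coefficient -3 a_n at x^n.
Matching x^n: (n+2)(n+1) a_{n+2} + (-5n - 3) a_n = 0.
Thus a_{n+2} = (5n + 3) / ((n+1)(n+2)) * a_n.

Check with a_0 = 2, a_1 = 0 (apply the recurrence for n = 0, 1, 2, 3): a_0 = 2, a_1 = 0, a_2 = 3, a_3 = 0, a_4 = 13/4, a_5 = 0.

a_(n+2) = (5n + 3) / ((n+1)(n+2)) * a_n; check: a_0 = 2, a_1 = 0, a_2 = 3, a_3 = 0, a_4 = 13/4, a_5 = 0


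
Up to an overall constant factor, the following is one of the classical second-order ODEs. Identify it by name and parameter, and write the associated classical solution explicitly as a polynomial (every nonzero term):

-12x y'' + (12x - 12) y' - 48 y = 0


All three coefficients share the factor -12; dividing through by -12 gives  x y'' + (1 - x) y' + 4 y = 0.
This matches the Laguerre equation x y'' + (1 - x) y' + n y = 0 with n = 4; the polynomial solution is L_4(x).
With y = sum_k a_k x^k, matching x^k gives (k+1)k a_{k+1} + (k+1) a_{k+1} - k a_k + n a_k = 0, i.e. (k+1)^2 a_{k+1} = (k - n) a_k = (k - 4) a_k. The right side vanishes at k = 4, so the series terminates at degree 4.
Standard normalization L_n(0) = 1 gives a_0 = 1. Work upward with a_{k+1} = (k - 4) a_k / (k+1)^2:
  a_1 = (0 - 4)(1) / 1^2 = -4/1 = -4
  a_2 = (1 - 4)(-4) / 2^2 = 12/4 = 3
  a_3 = (2 - 4)(3) / 3^2 = -6/9 = -2/3
  a_4 = (3 - 4)(-2/3) / 4^2 = (2/3)/16 = 1/24
Hence L_4(x) = x^4/24 - 2 x^3/3 + 3 x^2 - 4 x + 1.

L_4(x); series = x^4/24 - 2 x^3/3 + 3 x^2 - 4 x + 1


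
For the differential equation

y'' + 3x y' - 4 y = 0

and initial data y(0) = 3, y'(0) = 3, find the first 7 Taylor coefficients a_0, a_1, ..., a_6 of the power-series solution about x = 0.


Ansatz: y(x) = sum_{n>=0} a_n x^n, so y'(x) = sum_{n>=1} n a_n x^(n-1) and y''(x) = sum_{n>=2} n(n-1) a_n x^(n-2).
Substitute into P(x) y'' + Q(x) y' + R(x) y = 0 with P(x) = 1, Q(x) = 3x, R(x) = -4, and match powers of x.
Initial conditions: a_0 = 3, a_1 = 3.
Setting the coefficient of each power of x to zero and solving order by order (substituting the coefficients already found):
  x^0: 2 a_2 - 4 a_0 = 0  ->  2 a_2 = 4 a_0 = 12  ->  a_2 = 6
  x^1: 6 a_3 - a_1 = 0  ->  6 a_3 = a_1 = 3  ->  a_3 = 1/2
  x^2: 12 a_4 + 2 a_2 = 0  ->  12 a_4 = -2 a_2 = -12  ->  a_4 = -1
  x^3: 20 a_5 + 5 a_3 = 0  ->  20 a_5 = -5 a_3 = -5/2  ->  a_5 = -1/8
  x^4: 30 a_6 + 8 a_4 = 0  ->  30 a_6 = -8 a_4 = 8  ->  a_6 = 4/15
Truncated series: y(x) = 3 + 3 x + 6 x^2 + (1/2) x^3 - x^4 - (1/8) x^5 + (4/15) x^6 + O(x^7).

a_0 = 3; a_1 = 3; a_2 = 6; a_3 = 1/2; a_4 = -1; a_5 = -1/8; a_6 = 4/15


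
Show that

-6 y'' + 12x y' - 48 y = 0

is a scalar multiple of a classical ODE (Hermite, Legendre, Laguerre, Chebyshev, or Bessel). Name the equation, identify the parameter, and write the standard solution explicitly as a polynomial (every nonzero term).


All three coefficients share the factor -6; dividing through by -6 gives  y'' - 2x y' + 8 y = 0.
This matches the Hermite equation y'' - 2x y' + 2n y = 0 with 2n = 8, so n = 4; the polynomial solution is H_4(x).
With y = sum_k a_k x^k, matching x^k gives (k+2)(k+1) a_{k+2} = 2(k - n) a_k = 2(k - 4) a_k. The right side vanishes at k = 4, so the series with the parity of 4 terminates at degree 4.
Standard normalization: leading coefficient of H_n is 2^n, so a_4 = 2^4 = 16. Work downward with a_k = (k+1)(k+2) a_{k+2} / (2(k - n)):
  a_2 = (3)(4)(16) / (2(2 - 4)) = 192/(-4) = -48
  a_0 = (1)(2)(-48) / (2(0 - 4)) = -96/(-8) = 12
Hence H_4(x) = 16 x^4 - 48 x^2 + 12.

H_4(x); series = 16 x^4 - 48 x^2 + 12


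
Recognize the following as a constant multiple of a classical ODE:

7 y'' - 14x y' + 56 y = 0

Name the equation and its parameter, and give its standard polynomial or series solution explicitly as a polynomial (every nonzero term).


All three coefficients share the factor 7; dividing through by 7 gives  y'' - 2x y' + 8 y = 0.
This matches the Hermite equation y'' - 2x y' + 2n y = 0 with 2n = 8, so n = 4; the polynomial solution is H_4(x).
With y = sum_k a_k x^k, matching x^k gives (k+2)(k+1) a_{k+2} = 2(k - n) a_k = 2(k - 4) a_k. The right side vanishes at k = 4, so the series with the parity of 4 terminates at degree 4.
Standard normalization: leading coefficient of H_n is 2^n, so a_4 = 2^4 = 16. Work downward with a_k = (k+1)(k+2) a_{k+2} / (2(k - n)):
  a_2 = (3)(4)(16) / (2(2 - 4)) = 192/(-4) = -48
  a_0 = (1)(2)(-48) / (2(0 - 4)) = -96/(-8) = 12
Hence H_4(x) = 16 x^4 - 48 x^2 + 12.

H_4(x); series = 16 x^4 - 48 x^2 + 12


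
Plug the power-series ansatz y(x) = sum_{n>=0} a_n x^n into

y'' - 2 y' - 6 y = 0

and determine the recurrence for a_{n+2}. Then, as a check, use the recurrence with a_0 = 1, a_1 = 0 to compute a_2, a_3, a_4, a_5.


Substitute y = sum_n a_n x^n.
y''(x) has coefficient (n+2)(n+1) a_{n+2} at x^n;
-2 y'(x) has coefficient -2 (n+1) a_{n+1} at x^n;
-6 y(x) has coefficient -6 a_n at x^n.
Matching x^n: (n+2)(n+1) a_{n+2} - 2 (n+1) a_{n+1} - 6 a_n = 0.
Thus a_{n+2} = [2 (n+1) a_{n+1} + 6 a_n] / ((n+1)(n+2)).

Check with a_0 = 1, a_1 = 0 (apply the recurrence for n = 0, 1, 2, 3): a_0 = 1, a_1 = 0, a_2 = 3, a_3 = 2, a_4 = 5/2, a_5 = 8/5.

a_(n+2) = [2 (n+1) a_(n+1) + 6 a_n] / ((n+1)(n+2)); check: a_0 = 1, a_1 = 0, a_2 = 3, a_3 = 2, a_4 = 5/2, a_5 = 8/5


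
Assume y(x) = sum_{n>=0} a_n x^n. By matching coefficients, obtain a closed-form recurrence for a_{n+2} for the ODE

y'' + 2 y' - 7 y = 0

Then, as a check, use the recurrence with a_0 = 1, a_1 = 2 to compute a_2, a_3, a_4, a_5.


Substitute y = sum_n a_n x^n.
y''(x) has coefficient (n+2)(n+1) a_{n+2} at x^n;
2 y'(x) has coefficient 2 (n+1) a_{n+1} at x^n;
-7 y(x) has coefficient -7 a_n at x^n.
Matching x^n: (n+2)(n+1) a_{n+2} + 2 (n+1) a_{n+1} - 7 a_n = 0.
Thus a_{n+2} = [-2 (n+1) a_{n+1} + 7 a_n] / ((n+1)(n+2)).

Check with a_0 = 1, a_1 = 2 (apply the recurrence for n = 0, 1, 2, 3): a_0 = 1, a_1 = 2, a_2 = 3/2, a_3 = 4/3, a_4 = 5/24, a_5 = 23/60.

a_(n+2) = [-2 (n+1) a_(n+1) + 7 a_n] / ((n+1)(n+2)); check: a_0 = 1, a_1 = 2, a_2 = 3/2, a_3 = 4/3, a_4 = 5/24, a_5 = 23/60


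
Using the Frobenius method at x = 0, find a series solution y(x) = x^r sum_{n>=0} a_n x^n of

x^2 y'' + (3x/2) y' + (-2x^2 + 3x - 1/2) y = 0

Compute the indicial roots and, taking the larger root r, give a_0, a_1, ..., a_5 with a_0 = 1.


Write in Frobenius form y'' + (p(x)/x) y' + (q(x)/x^2) y = 0:
  p(x) = 3/2,  q(x) = -2x^2 + 3x - 1/2.
Indicial equation: r(r-1) + (3/2) r + (-1/2) = 0 -> roots r_1 = 1/2, r_2 = -1.
Take r = r_1 = 1/2. Let y(x) = x^r sum_{n>=0} a_n x^n with a_0 = 1.
Substitute y = x^r sum a_n x^n and match x^{r+n}. The recurrence is
  D(n) a_n + 3 a_{n-1} - 2 a_{n-2} = 0,  where D(n) = (r+n)(r+n-1) + (3/2)(r+n) + (-1/2).
  a_n = [-3 a_{n-1} + 2 a_{n-2}] / D(n).
Since the indicial polynomial factors as (r - r_1)(r - r_2), D(n) = (r_1 + n - r_1)(r_1 + n - r_2) = n(n + 3/2).
Evaluating step by step (a_0 = 1):
  n = 1: D(1) = 1(1 + 3/2) = 5/2; numerator = -3(1) = -3; a_1 = (-3)/(5/2) = -6/5
  n = 2: D(2) = 2(2 + 3/2) = 7; numerator = -3(-6/5) + 2(1) = 28/5; a_2 = (28/5)/(7) = 4/5
  n = 3: D(3) = 3(3 + 3/2) = 27/2; numerator = -3(4/5) + 2(-6/5) = -24/5; a_3 = (-24/5)/(27/2) = -16/45
  n = 4: D(4) = 4(4 + 3/2) = 22; numerator = -3(-16/45) + 2(4/5) = 8/3; a_4 = (8/3)/(22) = 4/33
  n = 5: D(5) = 5(5 + 3/2) = 65/2; numerator = -3(4/33) + 2(-16/45) = -532/495; a_5 = (-532/495)/(65/2) = -1064/32175

r = 1/2; a_0 = 1; a_1 = -6/5; a_2 = 4/5; a_3 = -16/45; a_4 = 4/33; a_5 = -1064/32175


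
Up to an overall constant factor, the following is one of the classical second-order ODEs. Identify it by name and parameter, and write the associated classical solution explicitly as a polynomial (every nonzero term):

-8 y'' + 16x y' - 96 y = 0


All three coefficients share the factor -8; dividing through by -8 gives  y'' - 2x y' + 12 y = 0.
This matches the Hermite equation y'' - 2x y' + 2n y = 0 with 2n = 12, so n = 6; the polynomial solution is H_6(x).
With y = sum_k a_k x^k, matching x^k gives (k+2)(k+1) a_{k+2} = 2(k - n) a_k = 2(k - 6) a_k. The right side vanishes at k = 6, so the series with the parity of 6 terminates at degree 6.
Standard normalization: leading coefficient of H_n is 2^n, so a_6 = 2^6 = 64. Work downward with a_k = (k+1)(k+2) a_{k+2} / (2(k - n)):
  a_4 = (5)(6)(64) / (2(4 - 6)) = 1920/(-4) = -480
  a_2 = (3)(4)(-480) / (2(2 - 6)) = -5760/(-8) = 720
  a_0 = (1)(2)(720) / (2(0 - 6)) = 1440/(-12) = -120
Hence H_6(x) = 64 x^6 - 480 x^4 + 720 x^2 - 120.

H_6(x); series = 64 x^6 - 480 x^4 + 720 x^2 - 120


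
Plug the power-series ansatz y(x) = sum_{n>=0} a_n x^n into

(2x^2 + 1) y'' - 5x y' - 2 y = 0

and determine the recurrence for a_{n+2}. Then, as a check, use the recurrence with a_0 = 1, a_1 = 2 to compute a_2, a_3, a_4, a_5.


Substitute y = sum_n a_n x^n.
(1 + 2 x^2) y'' contributes (n+2)(n+1) a_{n+2} + 2 n(n-1) a_n at x^n.
-5 x y'(x) contributes -5 n a_n at x^n.
-2 y(x) contributes -2 a_n at x^n.
Matching x^n: (n+2)(n+1) a_{n+2} + (2 n(n-1) - 5 n - 2) a_n = 0.
Thus a_{n+2} = (-2 n(n-1) + 5 n + 2) / ((n+1)(n+2)) * a_n.

Check with a_0 = 1, a_1 = 2 (apply the recurrence for n = 0, 1, 2, 3): a_0 = 1, a_1 = 2, a_2 = 1, a_3 = 7/3, a_4 = 2/3, a_5 = 7/12.

a_(n+2) = (-2 n(n-1) + 5 n + 2) / ((n+1)(n+2)) * a_n; check: a_0 = 1, a_1 = 2, a_2 = 1, a_3 = 7/3, a_4 = 2/3, a_5 = 7/12


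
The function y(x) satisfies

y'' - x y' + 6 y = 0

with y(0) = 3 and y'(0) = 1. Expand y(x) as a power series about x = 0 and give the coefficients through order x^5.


Ansatz: y(x) = sum_{n>=0} a_n x^n, so y'(x) = sum_{n>=1} n a_n x^(n-1) and y''(x) = sum_{n>=2} n(n-1) a_n x^(n-2).
Substitute into P(x) y'' + Q(x) y' + R(x) y = 0 with P(x) = 1, Q(x) = -x, R(x) = 6, and match powers of x.
Initial conditions: a_0 = 3, a_1 = 1.
Setting the coefficient of each power of x to zero and solving order by order (substituting the coefficients already found):
  x^0: 2 a_2 + 6 a_0 = 0  ->  2 a_2 = -6 a_0 = -18  ->  a_2 = -9
  x^1: 6 a_3 + 5 a_1 = 0  ->  6 a_3 = -5 a_1 = -5  ->  a_3 = -5/6
  x^2: 12 a_4 + 4 a_2 = 0  ->  12 a_4 = -4 a_2 = 36  ->  a_4 = 3
  x^3: 20 a_5 + 3 a_3 = 0  ->  20 a_5 = -3 a_3 = 5/2  ->  a_5 = 1/8
Truncated series: y(x) = 3 + x - 9 x^2 - (5/6) x^3 + 3 x^4 + (1/8) x^5 + O(x^6).

a_0 = 3; a_1 = 1; a_2 = -9; a_3 = -5/6; a_4 = 3; a_5 = 1/8


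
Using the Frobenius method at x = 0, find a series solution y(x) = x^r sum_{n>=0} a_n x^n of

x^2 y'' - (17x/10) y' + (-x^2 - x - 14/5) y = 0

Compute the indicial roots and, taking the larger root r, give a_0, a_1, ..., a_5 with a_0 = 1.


Write in Frobenius form y'' + (p(x)/x) y' + (q(x)/x^2) y = 0:
  p(x) = -17/10,  q(x) = -x^2 - x - 14/5.
Indicial equation: r(r-1) + (-17/10) r + (-14/5) = 0 -> roots r_1 = 7/2, r_2 = -4/5.
Take r = r_1 = 7/2. Let y(x) = x^r sum_{n>=0} a_n x^n with a_0 = 1.
Substitute y = x^r sum a_n x^n and match x^{r+n}. The recurrence is
  D(n) a_n - 1 a_{n-1} - 1 a_{n-2} = 0,  where D(n) = (r+n)(r+n-1) + (-17/10)(r+n) + (-14/5).
  a_n = [1 a_{n-1} + 1 a_{n-2}] / D(n).
Since the indicial polynomial factors as (r - r_1)(r - r_2), D(n) = (r_1 + n - r_1)(r_1 + n - r_2) = n(n + 43/10).
Evaluating step by step (a_0 = 1):
  n = 1: D(1) = 1(1 + 43/10) = 53/10; numerator = 1(1) = 1; a_1 = (1)/(53/10) = 10/53
  n = 2: D(2) = 2(2 + 43/10) = 63/5; numerator = 1(10/53) + 1(1) = 63/53; a_2 = (63/53)/(63/5) = 5/53
  n = 3: D(3) = 3(3 + 43/10) = 219/10; numerator = 1(5/53) + 1(10/53) = 15/53; a_3 = (15/53)/(219/10) = 50/3869
  n = 4: D(4) = 4(4 + 43/10) = 166/5; numerator = 1(50/3869) + 1(5/53) = 415/3869; a_4 = (415/3869)/(166/5) = 25/7738
  n = 5: D(5) = 5(5 + 43/10) = 93/2; numerator = 1(25/7738) + 1(50/3869) = 125/7738; a_5 = (125/7738)/(93/2) = 125/359817

r = 7/2; a_0 = 1; a_1 = 10/53; a_2 = 5/53; a_3 = 50/3869; a_4 = 25/7738; a_5 = 125/359817


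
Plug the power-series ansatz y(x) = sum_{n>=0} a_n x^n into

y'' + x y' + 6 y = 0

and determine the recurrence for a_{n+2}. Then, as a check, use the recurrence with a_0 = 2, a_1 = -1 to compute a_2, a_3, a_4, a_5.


Substitute y = sum_n a_n x^n.
y''(x) has coefficient (n+2)(n+1) a_{n+2} at x^n;
x y'(x) has coefficient n a_n at x^n (shift);
6 y(x) has coefficient 6 a_n at x^n.
Matching x^n: (n+2)(n+1) a_{n+2} + (n + 6) a_n = 0.
Thus a_{n+2} = (-n - 6) / ((n+1)(n+2)) * a_n.

Check with a_0 = 2, a_1 = -1 (apply the recurrence for n = 0, 1, 2, 3): a_0 = 2, a_1 = -1, a_2 = -6, a_3 = 7/6, a_4 = 4, a_5 = -21/40.

a_(n+2) = (-n - 6) / ((n+1)(n+2)) * a_n; check: a_0 = 2, a_1 = -1, a_2 = -6, a_3 = 7/6, a_4 = 4, a_5 = -21/40


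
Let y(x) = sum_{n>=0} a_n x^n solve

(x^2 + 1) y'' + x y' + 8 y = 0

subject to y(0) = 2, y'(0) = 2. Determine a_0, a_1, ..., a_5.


Ansatz: y(x) = sum_{n>=0} a_n x^n, so y'(x) = sum_{n>=1} n a_n x^(n-1) and y''(x) = sum_{n>=2} n(n-1) a_n x^(n-2).
Substitute into P(x) y'' + Q(x) y' + R(x) y = 0 with P(x) = x^2 + 1, Q(x) = x, R(x) = 8, and match powers of x.
Initial conditions: a_0 = 2, a_1 = 2.
Setting the coefficient of each power of x to zero and solving order by order (substituting the coefficients already found):
  x^0: 2 a_2 + 8 a_0 = 0  ->  2 a_2 = -8 a_0 = -16  ->  a_2 = -8
  x^1: 6 a_3 + 9 a_1 = 0  ->  6 a_3 = -9 a_1 = -18  ->  a_3 = -3
  x^2: 12 a_4 + 12 a_2 = 0  ->  12 a_4 = -12 a_2 = 96  ->  a_4 = 8
  x^3: 20 a_5 + 17 a_3 = 0  ->  20 a_5 = -17 a_3 = 51  ->  a_5 = 51/20
Truncated series: y(x) = 2 + 2 x - 8 x^2 - 3 x^3 + 8 x^4 + (51/20) x^5 + O(x^6).

a_0 = 2; a_1 = 2; a_2 = -8; a_3 = -3; a_4 = 8; a_5 = 51/20


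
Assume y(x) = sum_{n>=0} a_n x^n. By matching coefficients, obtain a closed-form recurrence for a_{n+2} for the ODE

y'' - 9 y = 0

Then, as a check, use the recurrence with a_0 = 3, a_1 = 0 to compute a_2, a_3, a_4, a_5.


Substitute y = sum_n a_n x^n into y'' + (const) y = 0.
y''(x) = sum_{n>=0} (n+2)(n+1) a_{n+2} x^n.
The ODE becomes sum_n [(n+2)(n+1) a_{n+2} - 9 a_n] x^n = 0.
Setting each coefficient to zero gives the recurrence:
  (n+2)(n+1) a_{n+2} - 9 a_n = 0,
  a_{n+2} = 9 / ((n+1)(n+2)) a_n.

Check with a_0 = 3, a_1 = 0 (apply the recurrence for n = 0, 1, 2, 3): a_0 = 3, a_1 = 0, a_2 = 27/2, a_3 = 0, a_4 = 81/8, a_5 = 0.

a_{n+2} = 9/((n+1)(n+2)) * a_n; check: a_0 = 3, a_1 = 0, a_2 = 27/2, a_3 = 0, a_4 = 81/8, a_5 = 0
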